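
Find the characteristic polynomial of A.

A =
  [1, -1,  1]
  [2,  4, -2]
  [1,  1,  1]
x^3 - 6*x^2 + 12*x - 8

Expanding det(x·I − A) (e.g. by cofactor expansion or by noting that A is similar to its Jordan form J, which has the same characteristic polynomial as A) gives
  χ_A(x) = x^3 - 6*x^2 + 12*x - 8
which factors as (x - 2)^3. The eigenvalues (with algebraic multiplicities) are λ = 2 with multiplicity 3.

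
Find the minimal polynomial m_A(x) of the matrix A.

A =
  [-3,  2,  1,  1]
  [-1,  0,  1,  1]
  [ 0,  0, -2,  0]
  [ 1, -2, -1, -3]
x^2 + 4*x + 4

The characteristic polynomial is χ_A(x) = (x + 2)^4, so the eigenvalues are known. The minimal polynomial is
  m_A(x) = Π_λ (x − λ)^{k_λ}
where k_λ is the size of the *largest* Jordan block for λ (equivalently, the smallest k with (A − λI)^k v = 0 for every generalised eigenvector v of λ).

  λ = -2: largest Jordan block has size 2, contributing (x + 2)^2

So m_A(x) = (x + 2)^2 = x^2 + 4*x + 4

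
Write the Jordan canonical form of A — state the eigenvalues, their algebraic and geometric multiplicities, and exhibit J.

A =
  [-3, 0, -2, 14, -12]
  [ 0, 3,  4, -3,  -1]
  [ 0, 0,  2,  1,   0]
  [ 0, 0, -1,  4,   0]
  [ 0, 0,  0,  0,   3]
J_1(-3) ⊕ J_3(3) ⊕ J_1(3)

The characteristic polynomial is
  det(x·I − A) = x^5 - 9*x^4 + 18*x^3 + 54*x^2 - 243*x + 243 = (x - 3)^4*(x + 3)

Eigenvalues and multiplicities (the geometric multiplicity of λ is n − rank(A − λI), which equals the number of Jordan blocks for λ):
  λ = -3: algebraic multiplicity = 1, geometric multiplicity = 1
  λ = 3: algebraic multiplicity = 4, geometric multiplicity = 2

Determining the block sizes for each eigenvalue:
  λ = -3: one block (gm = 1), so the single block has size am = 1 → block sizes [1]
  λ = 3: with am = 4 and gm = 2, the partition is not yet determined (e.g. several partitions of 4 into 2 parts exist). Let N = A − (3)·I. Computing rank(N^1) = 3, rank(N^2) = 2, rank(N^3) = 1; the number of blocks of size ≥ j is rank(N^{j−1}) − rank(N^j), giving [2, 1, 1]. So we have 1 block(s) of size 3, 1 block(s) of size 1 → block sizes [3, 1]

Assembling the blocks gives a Jordan form
J =
  [-3, 0, 0, 0, 0]
  [ 0, 3, 1, 0, 0]
  [ 0, 0, 3, 1, 0]
  [ 0, 0, 0, 3, 0]
  [ 0, 0, 0, 0, 3]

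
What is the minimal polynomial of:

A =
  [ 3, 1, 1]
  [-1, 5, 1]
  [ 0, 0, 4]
x^2 - 8*x + 16

The characteristic polynomial is χ_A(x) = (x - 4)^3, so the eigenvalues are known. The minimal polynomial is
  m_A(x) = Π_λ (x − λ)^{k_λ}
where k_λ is the size of the *largest* Jordan block for λ (equivalently, the smallest k with (A − λI)^k v = 0 for every generalised eigenvector v of λ).

  λ = 4: largest Jordan block has size 2, contributing (x − 4)^2

So m_A(x) = (x - 4)^2 = x^2 - 8*x + 16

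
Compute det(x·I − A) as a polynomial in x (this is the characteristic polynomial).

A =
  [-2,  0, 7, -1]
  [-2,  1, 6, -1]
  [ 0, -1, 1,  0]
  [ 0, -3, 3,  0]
x^4

Expanding det(x·I − A) (e.g. by cofactor expansion or by noting that A is similar to its Jordan form J, which has the same characteristic polynomial as A) gives
  χ_A(x) = x^4
which factors as x^4. The eigenvalues (with algebraic multiplicities) are λ = 0 with multiplicity 4.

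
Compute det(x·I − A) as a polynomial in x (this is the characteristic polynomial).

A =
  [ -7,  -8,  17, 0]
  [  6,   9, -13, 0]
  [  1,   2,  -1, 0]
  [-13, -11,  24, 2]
x^4 - 3*x^3 - 6*x^2 + 28*x - 24

Expanding det(x·I − A) (e.g. by cofactor expansion or by noting that A is similar to its Jordan form J, which has the same characteristic polynomial as A) gives
  χ_A(x) = x^4 - 3*x^3 - 6*x^2 + 28*x - 24
which factors as (x - 2)^3*(x + 3). The eigenvalues (with algebraic multiplicities) are λ = -3 with multiplicity 1, λ = 2 with multiplicity 3.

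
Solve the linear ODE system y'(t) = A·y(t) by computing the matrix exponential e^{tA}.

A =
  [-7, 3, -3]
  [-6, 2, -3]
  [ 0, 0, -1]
e^{tA} =
  [-exp(-t) + 2*exp(-4*t), exp(-t) - exp(-4*t), -exp(-t) + exp(-4*t)]
  [-2*exp(-t) + 2*exp(-4*t), 2*exp(-t) - exp(-4*t), -exp(-t) + exp(-4*t)]
  [0, 0, exp(-t)]

Strategy: write A = P · J · P⁻¹ where J is a Jordan canonical form, so e^{tA} = P · e^{tJ} · P⁻¹, and e^{tJ} can be computed block-by-block.

A has Jordan form
J =
  [-4,  0,  0]
  [ 0, -1,  0]
  [ 0,  0, -1]
(up to reordering of blocks).

Per-block formulas:
  For a 1×1 block at λ = -1: exp(t · [-1]) = [e^(-1t)].
  For a 1×1 block at λ = -4: exp(t · [-4]) = [e^(-4t)].

After assembling e^{tJ} and conjugating by P, we get:

e^{tA} =
  [-exp(-t) + 2*exp(-4*t), exp(-t) - exp(-4*t), -exp(-t) + exp(-4*t)]
  [-2*exp(-t) + 2*exp(-4*t), 2*exp(-t) - exp(-4*t), -exp(-t) + exp(-4*t)]
  [0, 0, exp(-t)]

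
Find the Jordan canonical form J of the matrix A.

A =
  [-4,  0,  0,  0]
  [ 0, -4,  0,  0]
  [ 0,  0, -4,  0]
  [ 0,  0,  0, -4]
J_1(-4) ⊕ J_1(-4) ⊕ J_1(-4) ⊕ J_1(-4)

The characteristic polynomial is
  det(x·I − A) = x^4 + 16*x^3 + 96*x^2 + 256*x + 256 = (x + 4)^4

Eigenvalues and multiplicities (the geometric multiplicity of λ is n − rank(A − λI), which equals the number of Jordan blocks for λ):
  λ = -4: algebraic multiplicity = 4, geometric multiplicity = 4

Determining the block sizes for each eigenvalue:
  λ = -4: gm = am = 4, so every block has size 1 → block sizes [1, 1, 1, 1]

Assembling the blocks gives a Jordan form
J =
  [-4,  0,  0,  0]
  [ 0, -4,  0,  0]
  [ 0,  0, -4,  0]
  [ 0,  0,  0, -4]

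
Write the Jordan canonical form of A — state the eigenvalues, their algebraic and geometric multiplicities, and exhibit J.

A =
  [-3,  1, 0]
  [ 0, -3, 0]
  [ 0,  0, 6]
J_2(-3) ⊕ J_1(6)

The characteristic polynomial is
  det(x·I − A) = x^3 - 27*x - 54 = (x - 6)*(x + 3)^2

Eigenvalues and multiplicities (the geometric multiplicity of λ is n − rank(A − λI), which equals the number of Jordan blocks for λ):
  λ = -3: algebraic multiplicity = 2, geometric multiplicity = 1
  λ = 6: algebraic multiplicity = 1, geometric multiplicity = 1

Determining the block sizes for each eigenvalue:
  λ = -3: one block (gm = 1), so the single block has size am = 2 → block sizes [2]
  λ = 6: one block (gm = 1), so the single block has size am = 1 → block sizes [1]

Assembling the blocks gives a Jordan form
J =
  [-3,  1, 0]
  [ 0, -3, 0]
  [ 0,  0, 6]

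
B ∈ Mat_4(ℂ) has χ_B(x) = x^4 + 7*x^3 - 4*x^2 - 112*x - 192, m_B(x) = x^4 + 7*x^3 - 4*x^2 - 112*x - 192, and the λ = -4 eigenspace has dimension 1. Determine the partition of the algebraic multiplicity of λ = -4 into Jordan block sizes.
Block sizes for λ = -4: [2]

Step 1 — from the characteristic polynomial, algebraic multiplicity of λ = -4 is 2. From dim ker(B − (-4)·I) = 1, there are exactly 1 Jordan blocks for λ = -4.
Step 2 — from the minimal polynomial, the factor (x + 4)^2 tells us the largest block for λ = -4 has size 2.
Step 3 — with total size 2, 1 blocks, and largest block 2, the block sizes (in nonincreasing order) are [2].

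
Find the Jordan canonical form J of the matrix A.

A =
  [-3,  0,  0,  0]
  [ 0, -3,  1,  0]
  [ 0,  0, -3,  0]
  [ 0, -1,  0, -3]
J_3(-3) ⊕ J_1(-3)

The characteristic polynomial is
  det(x·I − A) = x^4 + 12*x^3 + 54*x^2 + 108*x + 81 = (x + 3)^4

Eigenvalues and multiplicities (the geometric multiplicity of λ is n − rank(A − λI), which equals the number of Jordan blocks for λ):
  λ = -3: algebraic multiplicity = 4, geometric multiplicity = 2

Determining the block sizes for each eigenvalue:
  λ = -3: with am = 4 and gm = 2, the partition is not yet determined (e.g. several partitions of 4 into 2 parts exist). Let N = A − (-3)·I. Computing rank(N^1) = 2, rank(N^2) = 1, rank(N^3) = 0; the number of blocks of size ≥ j is rank(N^{j−1}) − rank(N^j), giving [2, 1, 1]. So we have 1 block(s) of size 3, 1 block(s) of size 1 → block sizes [3, 1]

Assembling the blocks gives a Jordan form
J =
  [-3,  1,  0,  0]
  [ 0, -3,  1,  0]
  [ 0,  0, -3,  0]
  [ 0,  0,  0, -3]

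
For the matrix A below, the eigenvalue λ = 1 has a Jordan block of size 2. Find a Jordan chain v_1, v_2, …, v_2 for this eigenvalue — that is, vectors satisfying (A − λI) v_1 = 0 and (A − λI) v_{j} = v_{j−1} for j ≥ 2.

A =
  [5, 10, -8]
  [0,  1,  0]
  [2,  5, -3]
A Jordan chain for λ = 1 of length 2:
v_1 = (4, 0, 2)ᵀ
v_2 = (1, 0, 0)ᵀ

Let N = A − (1)·I. We want v_2 with N^2 v_2 = 0 but N^1 v_2 ≠ 0; then v_{j-1} := N · v_j for j = 2, …, 2.

Pick v_2 = (1, 0, 0)ᵀ.
Then v_1 = N · v_2 = (4, 0, 2)ᵀ.

Sanity check: (A − (1)·I) v_1 = (0, 0, 0)ᵀ = 0. ✓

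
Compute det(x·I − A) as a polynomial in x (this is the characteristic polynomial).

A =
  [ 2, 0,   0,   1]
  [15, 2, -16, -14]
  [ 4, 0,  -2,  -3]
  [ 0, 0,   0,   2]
x^4 - 4*x^3 + 16*x - 16

Expanding det(x·I − A) (e.g. by cofactor expansion or by noting that A is similar to its Jordan form J, which has the same characteristic polynomial as A) gives
  χ_A(x) = x^4 - 4*x^3 + 16*x - 16
which factors as (x - 2)^3*(x + 2). The eigenvalues (with algebraic multiplicities) are λ = -2 with multiplicity 1, λ = 2 with multiplicity 3.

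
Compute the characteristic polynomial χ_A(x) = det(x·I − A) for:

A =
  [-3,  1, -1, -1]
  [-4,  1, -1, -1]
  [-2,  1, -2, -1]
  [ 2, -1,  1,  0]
x^4 + 4*x^3 + 6*x^2 + 4*x + 1

Expanding det(x·I − A) (e.g. by cofactor expansion or by noting that A is similar to its Jordan form J, which has the same characteristic polynomial as A) gives
  χ_A(x) = x^4 + 4*x^3 + 6*x^2 + 4*x + 1
which factors as (x + 1)^4. The eigenvalues (with algebraic multiplicities) are λ = -1 with multiplicity 4.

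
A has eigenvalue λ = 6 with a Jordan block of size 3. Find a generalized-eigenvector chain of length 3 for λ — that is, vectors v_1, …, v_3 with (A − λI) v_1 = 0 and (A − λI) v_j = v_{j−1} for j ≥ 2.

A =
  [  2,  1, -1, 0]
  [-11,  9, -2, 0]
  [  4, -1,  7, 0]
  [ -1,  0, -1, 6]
A Jordan chain for λ = 6 of length 3:
v_1 = (1, 3, -1, 0)ᵀ
v_2 = (-4, -11, 4, -1)ᵀ
v_3 = (1, 0, 0, 0)ᵀ

Let N = A − (6)·I. We want v_3 with N^3 v_3 = 0 but N^2 v_3 ≠ 0; then v_{j-1} := N · v_j for j = 3, …, 2.

Pick v_3 = (1, 0, 0, 0)ᵀ.
Then v_2 = N · v_3 = (-4, -11, 4, -1)ᵀ.
Then v_1 = N · v_2 = (1, 3, -1, 0)ᵀ.

Sanity check: (A − (6)·I) v_1 = (0, 0, 0, 0)ᵀ = 0. ✓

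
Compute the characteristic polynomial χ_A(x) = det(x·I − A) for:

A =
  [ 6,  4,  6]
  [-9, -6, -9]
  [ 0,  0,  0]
x^3

Expanding det(x·I − A) (e.g. by cofactor expansion or by noting that A is similar to its Jordan form J, which has the same characteristic polynomial as A) gives
  χ_A(x) = x^3
which factors as x^3. The eigenvalues (with algebraic multiplicities) are λ = 0 with multiplicity 3.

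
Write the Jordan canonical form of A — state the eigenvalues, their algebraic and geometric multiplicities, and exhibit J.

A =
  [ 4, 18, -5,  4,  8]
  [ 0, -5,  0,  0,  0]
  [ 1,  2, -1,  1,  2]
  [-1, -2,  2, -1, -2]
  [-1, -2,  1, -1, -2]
J_1(-5) ⊕ J_3(0) ⊕ J_1(0)

The characteristic polynomial is
  det(x·I − A) = x^5 + 5*x^4 = x^4*(x + 5)

Eigenvalues and multiplicities (the geometric multiplicity of λ is n − rank(A − λI), which equals the number of Jordan blocks for λ):
  λ = -5: algebraic multiplicity = 1, geometric multiplicity = 1
  λ = 0: algebraic multiplicity = 4, geometric multiplicity = 2

Determining the block sizes for each eigenvalue:
  λ = -5: one block (gm = 1), so the single block has size am = 1 → block sizes [1]
  λ = 0: with am = 4 and gm = 2, the partition is not yet determined (e.g. several partitions of 4 into 2 parts exist). Let N = A − (0)·I. Computing rank(N^1) = 3, rank(N^2) = 2, rank(N^3) = 1; the number of blocks of size ≥ j is rank(N^{j−1}) − rank(N^j), giving [2, 1, 1]. So we have 1 block(s) of size 3, 1 block(s) of size 1 → block sizes [3, 1]

Assembling the blocks gives a Jordan form
J =
  [-5, 0, 0, 0, 0]
  [ 0, 0, 1, 0, 0]
  [ 0, 0, 0, 1, 0]
  [ 0, 0, 0, 0, 0]
  [ 0, 0, 0, 0, 0]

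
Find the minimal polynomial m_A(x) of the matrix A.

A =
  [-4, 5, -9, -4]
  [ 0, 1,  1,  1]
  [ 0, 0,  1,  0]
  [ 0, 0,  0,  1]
x^3 + 2*x^2 - 7*x + 4

The characteristic polynomial is χ_A(x) = (x - 1)^3*(x + 4), so the eigenvalues are known. The minimal polynomial is
  m_A(x) = Π_λ (x − λ)^{k_λ}
where k_λ is the size of the *largest* Jordan block for λ (equivalently, the smallest k with (A − λI)^k v = 0 for every generalised eigenvector v of λ).

  λ = -4: largest Jordan block has size 1, contributing (x + 4)
  λ = 1: largest Jordan block has size 2, contributing (x − 1)^2

So m_A(x) = (x - 1)^2*(x + 4) = x^3 + 2*x^2 - 7*x + 4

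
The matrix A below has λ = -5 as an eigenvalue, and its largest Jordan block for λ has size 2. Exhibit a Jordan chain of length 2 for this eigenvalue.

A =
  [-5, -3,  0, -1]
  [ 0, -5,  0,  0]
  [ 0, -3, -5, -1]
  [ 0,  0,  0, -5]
A Jordan chain for λ = -5 of length 2:
v_1 = (-3, 0, -3, 0)ᵀ
v_2 = (0, 1, 0, 0)ᵀ

Let N = A − (-5)·I. We want v_2 with N^2 v_2 = 0 but N^1 v_2 ≠ 0; then v_{j-1} := N · v_j for j = 2, …, 2.

Pick v_2 = (0, 1, 0, 0)ᵀ.
Then v_1 = N · v_2 = (-3, 0, -3, 0)ᵀ.

Sanity check: (A − (-5)·I) v_1 = (0, 0, 0, 0)ᵀ = 0. ✓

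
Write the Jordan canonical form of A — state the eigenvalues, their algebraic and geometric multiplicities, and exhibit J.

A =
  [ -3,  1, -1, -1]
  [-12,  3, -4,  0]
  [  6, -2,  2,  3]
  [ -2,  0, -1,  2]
J_2(1) ⊕ J_2(1)

The characteristic polynomial is
  det(x·I − A) = x^4 - 4*x^3 + 6*x^2 - 4*x + 1 = (x - 1)^4

Eigenvalues and multiplicities (the geometric multiplicity of λ is n − rank(A − λI), which equals the number of Jordan blocks for λ):
  λ = 1: algebraic multiplicity = 4, geometric multiplicity = 2

Determining the block sizes for each eigenvalue:
  λ = 1: with am = 4 and gm = 2, the partition is not yet determined (e.g. several partitions of 4 into 2 parts exist). Let N = A − (1)·I. Computing rank(N^1) = 2, rank(N^2) = 0; the number of blocks of size ≥ j is rank(N^{j−1}) − rank(N^j), giving [2, 2]. So we have 2 block(s) of size 2 → block sizes [2, 2]

Assembling the blocks gives a Jordan form
J =
  [1, 1, 0, 0]
  [0, 1, 0, 0]
  [0, 0, 1, 1]
  [0, 0, 0, 1]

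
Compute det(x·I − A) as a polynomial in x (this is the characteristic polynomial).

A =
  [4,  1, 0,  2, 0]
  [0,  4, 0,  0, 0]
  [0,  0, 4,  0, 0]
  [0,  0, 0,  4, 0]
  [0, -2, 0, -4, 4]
x^5 - 20*x^4 + 160*x^3 - 640*x^2 + 1280*x - 1024

Expanding det(x·I − A) (e.g. by cofactor expansion or by noting that A is similar to its Jordan form J, which has the same characteristic polynomial as A) gives
  χ_A(x) = x^5 - 20*x^4 + 160*x^3 - 640*x^2 + 1280*x - 1024
which factors as (x - 4)^5. The eigenvalues (with algebraic multiplicities) are λ = 4 with multiplicity 5.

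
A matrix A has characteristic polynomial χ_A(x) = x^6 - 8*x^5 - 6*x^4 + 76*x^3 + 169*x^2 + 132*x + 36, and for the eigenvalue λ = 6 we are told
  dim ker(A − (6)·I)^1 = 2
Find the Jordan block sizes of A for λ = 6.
Block sizes for λ = 6: [1, 1]

From the dimensions of kernels of powers, the number of Jordan blocks of size at least j is d_j − d_{j−1} where d_j = dim ker(N^j) (with d_0 = 0). Computing the differences gives [2].
The number of blocks of size exactly k is (#blocks of size ≥ k) − (#blocks of size ≥ k + 1), so the partition is: 2 block(s) of size 1.
In nonincreasing order the block sizes are [1, 1].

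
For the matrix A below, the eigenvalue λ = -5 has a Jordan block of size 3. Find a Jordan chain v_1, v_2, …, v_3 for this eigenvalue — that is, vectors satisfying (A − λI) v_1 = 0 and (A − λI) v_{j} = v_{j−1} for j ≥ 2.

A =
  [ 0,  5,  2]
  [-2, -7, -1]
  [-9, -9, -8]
A Jordan chain for λ = -5 of length 3:
v_1 = (-3, 3, 0)ᵀ
v_2 = (5, -2, -9)ᵀ
v_3 = (1, 0, 0)ᵀ

Let N = A − (-5)·I. We want v_3 with N^3 v_3 = 0 but N^2 v_3 ≠ 0; then v_{j-1} := N · v_j for j = 3, …, 2.

Pick v_3 = (1, 0, 0)ᵀ.
Then v_2 = N · v_3 = (5, -2, -9)ᵀ.
Then v_1 = N · v_2 = (-3, 3, 0)ᵀ.

Sanity check: (A − (-5)·I) v_1 = (0, 0, 0)ᵀ = 0. ✓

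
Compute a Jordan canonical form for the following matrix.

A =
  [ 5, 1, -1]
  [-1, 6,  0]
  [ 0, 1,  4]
J_3(5)

The characteristic polynomial is
  det(x·I − A) = x^3 - 15*x^2 + 75*x - 125 = (x - 5)^3

Eigenvalues and multiplicities (the geometric multiplicity of λ is n − rank(A − λI), which equals the number of Jordan blocks for λ):
  λ = 5: algebraic multiplicity = 3, geometric multiplicity = 1

Determining the block sizes for each eigenvalue:
  λ = 5: one block (gm = 1), so the single block has size am = 3 → block sizes [3]

Assembling the blocks gives a Jordan form
J =
  [5, 1, 0]
  [0, 5, 1]
  [0, 0, 5]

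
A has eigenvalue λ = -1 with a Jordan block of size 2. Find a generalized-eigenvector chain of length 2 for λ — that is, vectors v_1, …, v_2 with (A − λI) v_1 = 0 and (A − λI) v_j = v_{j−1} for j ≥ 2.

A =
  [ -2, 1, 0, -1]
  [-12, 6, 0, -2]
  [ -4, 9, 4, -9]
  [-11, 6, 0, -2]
A Jordan chain for λ = -1 of length 2:
v_1 = (1, 2, -1, 1)ᵀ
v_2 = (1, 2, -3, 0)ᵀ

Let N = A − (-1)·I. We want v_2 with N^2 v_2 = 0 but N^1 v_2 ≠ 0; then v_{j-1} := N · v_j for j = 2, …, 2.

Pick v_2 = (1, 2, -3, 0)ᵀ.
Then v_1 = N · v_2 = (1, 2, -1, 1)ᵀ.

Sanity check: (A − (-1)·I) v_1 = (0, 0, 0, 0)ᵀ = 0. ✓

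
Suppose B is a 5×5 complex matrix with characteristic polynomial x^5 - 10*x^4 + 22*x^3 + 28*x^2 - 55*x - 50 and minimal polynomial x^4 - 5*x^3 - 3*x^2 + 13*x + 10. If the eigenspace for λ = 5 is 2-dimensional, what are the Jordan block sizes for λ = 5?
Block sizes for λ = 5: [1, 1]

Step 1 — from the characteristic polynomial, algebraic multiplicity of λ = 5 is 2. From dim ker(B − (5)·I) = 2, there are exactly 2 Jordan blocks for λ = 5.
Step 2 — from the minimal polynomial, the factor (x − 5) tells us the largest block for λ = 5 has size 1.
Step 3 — with total size 2, 2 blocks, and largest block 1, the block sizes (in nonincreasing order) are [1, 1].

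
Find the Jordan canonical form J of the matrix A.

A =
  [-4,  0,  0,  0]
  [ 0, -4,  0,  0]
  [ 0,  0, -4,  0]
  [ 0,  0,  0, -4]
J_1(-4) ⊕ J_1(-4) ⊕ J_1(-4) ⊕ J_1(-4)

The characteristic polynomial is
  det(x·I − A) = x^4 + 16*x^3 + 96*x^2 + 256*x + 256 = (x + 4)^4

Eigenvalues and multiplicities (the geometric multiplicity of λ is n − rank(A − λI), which equals the number of Jordan blocks for λ):
  λ = -4: algebraic multiplicity = 4, geometric multiplicity = 4

Determining the block sizes for each eigenvalue:
  λ = -4: gm = am = 4, so every block has size 1 → block sizes [1, 1, 1, 1]

Assembling the blocks gives a Jordan form
J =
  [-4,  0,  0,  0]
  [ 0, -4,  0,  0]
  [ 0,  0, -4,  0]
  [ 0,  0,  0, -4]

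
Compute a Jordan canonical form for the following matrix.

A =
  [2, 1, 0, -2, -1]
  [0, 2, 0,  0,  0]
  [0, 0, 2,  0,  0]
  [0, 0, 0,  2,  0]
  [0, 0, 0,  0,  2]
J_2(2) ⊕ J_1(2) ⊕ J_1(2) ⊕ J_1(2)

The characteristic polynomial is
  det(x·I − A) = x^5 - 10*x^4 + 40*x^3 - 80*x^2 + 80*x - 32 = (x - 2)^5

Eigenvalues and multiplicities (the geometric multiplicity of λ is n − rank(A − λI), which equals the number of Jordan blocks for λ):
  λ = 2: algebraic multiplicity = 5, geometric multiplicity = 4

Determining the block sizes for each eigenvalue:
  λ = 2: 4 blocks summing to 5 forces exactly one block of size 2 and the rest size 1 → block sizes [2, 1, 1, 1]

Assembling the blocks gives a Jordan form
J =
  [2, 1, 0, 0, 0]
  [0, 2, 0, 0, 0]
  [0, 0, 2, 0, 0]
  [0, 0, 0, 2, 0]
  [0, 0, 0, 0, 2]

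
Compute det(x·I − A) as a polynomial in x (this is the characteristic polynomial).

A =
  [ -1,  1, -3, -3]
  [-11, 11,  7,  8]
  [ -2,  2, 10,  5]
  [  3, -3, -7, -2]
x^4 - 18*x^3 + 108*x^2 - 216*x

Expanding det(x·I − A) (e.g. by cofactor expansion or by noting that A is similar to its Jordan form J, which has the same characteristic polynomial as A) gives
  χ_A(x) = x^4 - 18*x^3 + 108*x^2 - 216*x
which factors as x*(x - 6)^3. The eigenvalues (with algebraic multiplicities) are λ = 0 with multiplicity 1, λ = 6 with multiplicity 3.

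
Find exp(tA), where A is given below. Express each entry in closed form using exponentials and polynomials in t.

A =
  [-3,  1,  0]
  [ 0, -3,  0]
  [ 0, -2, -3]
e^{tA} =
  [exp(-3*t), t*exp(-3*t), 0]
  [0, exp(-3*t), 0]
  [0, -2*t*exp(-3*t), exp(-3*t)]

Strategy: write A = P · J · P⁻¹ where J is a Jordan canonical form, so e^{tA} = P · e^{tJ} · P⁻¹, and e^{tJ} can be computed block-by-block.

A has Jordan form
J =
  [-3,  1,  0]
  [ 0, -3,  0]
  [ 0,  0, -3]
(up to reordering of blocks).

Per-block formulas:
  For a 2×2 Jordan block J_2(-3): exp(t · J_2(-3)) = e^(-3t)·(I + t·N), where N is the 2×2 nilpotent shift.
  For a 1×1 block at λ = -3: exp(t · [-3]) = [e^(-3t)].

After assembling e^{tJ} and conjugating by P, we get:

e^{tA} =
  [exp(-3*t), t*exp(-3*t), 0]
  [0, exp(-3*t), 0]
  [0, -2*t*exp(-3*t), exp(-3*t)]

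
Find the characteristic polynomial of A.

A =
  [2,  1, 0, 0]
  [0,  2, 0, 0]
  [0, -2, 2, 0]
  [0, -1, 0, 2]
x^4 - 8*x^3 + 24*x^2 - 32*x + 16

Expanding det(x·I − A) (e.g. by cofactor expansion or by noting that A is similar to its Jordan form J, which has the same characteristic polynomial as A) gives
  χ_A(x) = x^4 - 8*x^3 + 24*x^2 - 32*x + 16
which factors as (x - 2)^4. The eigenvalues (with algebraic multiplicities) are λ = 2 with multiplicity 4.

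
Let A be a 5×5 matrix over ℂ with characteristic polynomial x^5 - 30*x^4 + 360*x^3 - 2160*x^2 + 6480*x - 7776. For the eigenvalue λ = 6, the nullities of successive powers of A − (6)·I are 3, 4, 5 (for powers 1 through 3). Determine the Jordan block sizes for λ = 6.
Block sizes for λ = 6: [3, 1, 1]

From the dimensions of kernels of powers, the number of Jordan blocks of size at least j is d_j − d_{j−1} where d_j = dim ker(N^j) (with d_0 = 0). Computing the differences gives [3, 1, 1].
The number of blocks of size exactly k is (#blocks of size ≥ k) − (#blocks of size ≥ k + 1), so the partition is: 2 block(s) of size 1, 1 block(s) of size 3.
In nonincreasing order the block sizes are [3, 1, 1].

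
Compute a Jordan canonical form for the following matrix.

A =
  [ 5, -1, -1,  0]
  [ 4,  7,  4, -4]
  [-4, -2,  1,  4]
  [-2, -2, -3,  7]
J_2(5) ⊕ J_2(5)

The characteristic polynomial is
  det(x·I − A) = x^4 - 20*x^3 + 150*x^2 - 500*x + 625 = (x - 5)^4

Eigenvalues and multiplicities (the geometric multiplicity of λ is n − rank(A − λI), which equals the number of Jordan blocks for λ):
  λ = 5: algebraic multiplicity = 4, geometric multiplicity = 2

Determining the block sizes for each eigenvalue:
  λ = 5: with am = 4 and gm = 2, the partition is not yet determined (e.g. several partitions of 4 into 2 parts exist). Let N = A − (5)·I. Computing rank(N^1) = 2, rank(N^2) = 0; the number of blocks of size ≥ j is rank(N^{j−1}) − rank(N^j), giving [2, 2]. So we have 2 block(s) of size 2 → block sizes [2, 2]

Assembling the blocks gives a Jordan form
J =
  [5, 1, 0, 0]
  [0, 5, 0, 0]
  [0, 0, 5, 1]
  [0, 0, 0, 5]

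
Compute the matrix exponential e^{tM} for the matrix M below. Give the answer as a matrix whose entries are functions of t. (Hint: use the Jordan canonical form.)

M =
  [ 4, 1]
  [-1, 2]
e^{tM} =
  [t*exp(3*t) + exp(3*t), t*exp(3*t)]
  [-t*exp(3*t), -t*exp(3*t) + exp(3*t)]

Strategy: write M = P · J · P⁻¹ where J is a Jordan canonical form, so e^{tM} = P · e^{tJ} · P⁻¹, and e^{tJ} can be computed block-by-block.

M has Jordan form
J =
  [3, 1]
  [0, 3]
(up to reordering of blocks).

Per-block formulas:
  For a 2×2 Jordan block J_2(3): exp(t · J_2(3)) = e^(3t)·(I + t·N), where N is the 2×2 nilpotent shift.

After assembling e^{tJ} and conjugating by P, we get:

e^{tM} =
  [t*exp(3*t) + exp(3*t), t*exp(3*t)]
  [-t*exp(3*t), -t*exp(3*t) + exp(3*t)]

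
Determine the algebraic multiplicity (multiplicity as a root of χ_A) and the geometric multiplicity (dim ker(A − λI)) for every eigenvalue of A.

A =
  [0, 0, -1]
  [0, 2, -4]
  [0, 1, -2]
λ = 0: alg = 3, geom = 1

Step 1 — factor the characteristic polynomial to read off the algebraic multiplicities:
  χ_A(x) = x^3

Step 2 — compute geometric multiplicities via the rank-nullity identity g(λ) = n − rank(A − λI):
  rank(A − (0)·I) = 2, so dim ker(A − (0)·I) = n − 2 = 1

Summary:
  λ = 0: algebraic multiplicity = 3, geometric multiplicity = 1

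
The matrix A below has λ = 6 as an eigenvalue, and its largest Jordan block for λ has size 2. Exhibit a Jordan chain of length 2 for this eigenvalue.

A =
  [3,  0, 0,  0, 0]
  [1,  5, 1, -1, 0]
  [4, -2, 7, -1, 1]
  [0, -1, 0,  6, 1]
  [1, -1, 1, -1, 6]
A Jordan chain for λ = 6 of length 2:
v_1 = (0, -1, -2, -1, -1)ᵀ
v_2 = (0, 1, 0, 0, 0)ᵀ

Let N = A − (6)·I. We want v_2 with N^2 v_2 = 0 but N^1 v_2 ≠ 0; then v_{j-1} := N · v_j for j = 2, …, 2.

Pick v_2 = (0, 1, 0, 0, 0)ᵀ.
Then v_1 = N · v_2 = (0, -1, -2, -1, -1)ᵀ.

Sanity check: (A − (6)·I) v_1 = (0, 0, 0, 0, 0)ᵀ = 0. ✓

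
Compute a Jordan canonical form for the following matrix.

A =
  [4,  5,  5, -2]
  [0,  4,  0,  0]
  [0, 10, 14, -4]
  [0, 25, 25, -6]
J_2(4) ⊕ J_1(4) ⊕ J_1(4)

The characteristic polynomial is
  det(x·I − A) = x^4 - 16*x^3 + 96*x^2 - 256*x + 256 = (x - 4)^4

Eigenvalues and multiplicities (the geometric multiplicity of λ is n − rank(A − λI), which equals the number of Jordan blocks for λ):
  λ = 4: algebraic multiplicity = 4, geometric multiplicity = 3

Determining the block sizes for each eigenvalue:
  λ = 4: 3 blocks summing to 4 forces exactly one block of size 2 and the rest size 1 → block sizes [2, 1, 1]

Assembling the blocks gives a Jordan form
J =
  [4, 1, 0, 0]
  [0, 4, 0, 0]
  [0, 0, 4, 0]
  [0, 0, 0, 4]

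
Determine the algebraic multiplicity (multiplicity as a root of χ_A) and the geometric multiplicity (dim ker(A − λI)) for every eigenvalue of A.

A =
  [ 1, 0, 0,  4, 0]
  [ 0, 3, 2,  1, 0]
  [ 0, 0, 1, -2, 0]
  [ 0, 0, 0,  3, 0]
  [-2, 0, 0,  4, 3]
λ = 1: alg = 2, geom = 2; λ = 3: alg = 3, geom = 2

Step 1 — factor the characteristic polynomial to read off the algebraic multiplicities:
  χ_A(x) = (x - 3)^3*(x - 1)^2

Step 2 — compute geometric multiplicities via the rank-nullity identity g(λ) = n − rank(A − λI):
  rank(A − (1)·I) = 3, so dim ker(A − (1)·I) = n − 3 = 2
  rank(A − (3)·I) = 3, so dim ker(A − (3)·I) = n − 3 = 2

Summary:
  λ = 1: algebraic multiplicity = 2, geometric multiplicity = 2
  λ = 3: algebraic multiplicity = 3, geometric multiplicity = 2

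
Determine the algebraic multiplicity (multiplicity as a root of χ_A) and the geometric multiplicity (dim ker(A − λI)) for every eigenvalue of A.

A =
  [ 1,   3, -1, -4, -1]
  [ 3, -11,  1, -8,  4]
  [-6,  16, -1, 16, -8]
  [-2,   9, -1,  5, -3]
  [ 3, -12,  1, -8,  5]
λ = -1: alg = 3, geom = 1; λ = 1: alg = 2, geom = 2

Step 1 — factor the characteristic polynomial to read off the algebraic multiplicities:
  χ_A(x) = (x - 1)^2*(x + 1)^3

Step 2 — compute geometric multiplicities via the rank-nullity identity g(λ) = n − rank(A − λI):
  rank(A − (-1)·I) = 4, so dim ker(A − (-1)·I) = n − 4 = 1
  rank(A − (1)·I) = 3, so dim ker(A − (1)·I) = n − 3 = 2

Summary:
  λ = -1: algebraic multiplicity = 3, geometric multiplicity = 1
  λ = 1: algebraic multiplicity = 2, geometric multiplicity = 2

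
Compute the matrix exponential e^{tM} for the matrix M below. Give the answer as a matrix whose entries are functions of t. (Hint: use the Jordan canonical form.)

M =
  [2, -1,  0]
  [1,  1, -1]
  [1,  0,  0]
e^{tM} =
  [t*exp(t) + exp(t), -t^2*exp(t)/2 - t*exp(t), t^2*exp(t)/2]
  [t*exp(t), -t^2*exp(t)/2 + exp(t), t^2*exp(t)/2 - t*exp(t)]
  [t*exp(t), -t^2*exp(t)/2, t^2*exp(t)/2 - t*exp(t) + exp(t)]

Strategy: write M = P · J · P⁻¹ where J is a Jordan canonical form, so e^{tM} = P · e^{tJ} · P⁻¹, and e^{tJ} can be computed block-by-block.

M has Jordan form
J =
  [1, 1, 0]
  [0, 1, 1]
  [0, 0, 1]
(up to reordering of blocks).

Per-block formulas:
  For a 3×3 Jordan block J_3(1): exp(t · J_3(1)) = e^(1t)·(I + t·N + (t^2/2)·N^2), where N is the 3×3 nilpotent shift.

After assembling e^{tJ} and conjugating by P, we get:

e^{tM} =
  [t*exp(t) + exp(t), -t^2*exp(t)/2 - t*exp(t), t^2*exp(t)/2]
  [t*exp(t), -t^2*exp(t)/2 + exp(t), t^2*exp(t)/2 - t*exp(t)]
  [t*exp(t), -t^2*exp(t)/2, t^2*exp(t)/2 - t*exp(t) + exp(t)]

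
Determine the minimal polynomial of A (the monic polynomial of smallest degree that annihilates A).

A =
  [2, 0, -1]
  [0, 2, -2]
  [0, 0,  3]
x^2 - 5*x + 6

The characteristic polynomial is χ_A(x) = (x - 3)*(x - 2)^2, so the eigenvalues are known. The minimal polynomial is
  m_A(x) = Π_λ (x − λ)^{k_λ}
where k_λ is the size of the *largest* Jordan block for λ (equivalently, the smallest k with (A − λI)^k v = 0 for every generalised eigenvector v of λ).

  λ = 2: largest Jordan block has size 1, contributing (x − 2)
  λ = 3: largest Jordan block has size 1, contributing (x − 3)

So m_A(x) = (x - 3)*(x - 2) = x^2 - 5*x + 6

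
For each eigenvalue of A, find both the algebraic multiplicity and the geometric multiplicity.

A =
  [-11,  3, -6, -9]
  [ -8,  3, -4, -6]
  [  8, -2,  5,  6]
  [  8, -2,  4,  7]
λ = 1: alg = 4, geom = 3

Step 1 — factor the characteristic polynomial to read off the algebraic multiplicities:
  χ_A(x) = (x - 1)^4

Step 2 — compute geometric multiplicities via the rank-nullity identity g(λ) = n − rank(A − λI):
  rank(A − (1)·I) = 1, so dim ker(A − (1)·I) = n − 1 = 3

Summary:
  λ = 1: algebraic multiplicity = 4, geometric multiplicity = 3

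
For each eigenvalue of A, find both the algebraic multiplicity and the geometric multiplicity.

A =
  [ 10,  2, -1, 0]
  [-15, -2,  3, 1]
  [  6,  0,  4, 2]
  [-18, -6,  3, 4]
λ = 4: alg = 4, geom = 2

Step 1 — factor the characteristic polynomial to read off the algebraic multiplicities:
  χ_A(x) = (x - 4)^4

Step 2 — compute geometric multiplicities via the rank-nullity identity g(λ) = n − rank(A − λI):
  rank(A − (4)·I) = 2, so dim ker(A − (4)·I) = n − 2 = 2

Summary:
  λ = 4: algebraic multiplicity = 4, geometric multiplicity = 2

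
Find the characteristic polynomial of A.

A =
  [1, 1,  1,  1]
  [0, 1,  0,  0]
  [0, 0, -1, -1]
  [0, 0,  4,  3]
x^4 - 4*x^3 + 6*x^2 - 4*x + 1

Expanding det(x·I − A) (e.g. by cofactor expansion or by noting that A is similar to its Jordan form J, which has the same characteristic polynomial as A) gives
  χ_A(x) = x^4 - 4*x^3 + 6*x^2 - 4*x + 1
which factors as (x - 1)^4. The eigenvalues (with algebraic multiplicities) are λ = 1 with multiplicity 4.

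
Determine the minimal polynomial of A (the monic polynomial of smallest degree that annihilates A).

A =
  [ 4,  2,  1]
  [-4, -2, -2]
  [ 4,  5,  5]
x^3 - 7*x^2 + 16*x - 12

The characteristic polynomial is χ_A(x) = (x - 3)*(x - 2)^2, so the eigenvalues are known. The minimal polynomial is
  m_A(x) = Π_λ (x − λ)^{k_λ}
where k_λ is the size of the *largest* Jordan block for λ (equivalently, the smallest k with (A − λI)^k v = 0 for every generalised eigenvector v of λ).

  λ = 2: largest Jordan block has size 2, contributing (x − 2)^2
  λ = 3: largest Jordan block has size 1, contributing (x − 3)

So m_A(x) = (x - 3)*(x - 2)^2 = x^3 - 7*x^2 + 16*x - 12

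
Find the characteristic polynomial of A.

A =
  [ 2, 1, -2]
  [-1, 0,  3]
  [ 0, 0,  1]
x^3 - 3*x^2 + 3*x - 1

Expanding det(x·I − A) (e.g. by cofactor expansion or by noting that A is similar to its Jordan form J, which has the same characteristic polynomial as A) gives
  χ_A(x) = x^3 - 3*x^2 + 3*x - 1
which factors as (x - 1)^3. The eigenvalues (with algebraic multiplicities) are λ = 1 with multiplicity 3.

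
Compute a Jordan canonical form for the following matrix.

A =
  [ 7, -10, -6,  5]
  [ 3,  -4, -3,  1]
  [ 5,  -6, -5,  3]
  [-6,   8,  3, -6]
J_3(-2) ⊕ J_1(-2)

The characteristic polynomial is
  det(x·I − A) = x^4 + 8*x^3 + 24*x^2 + 32*x + 16 = (x + 2)^4

Eigenvalues and multiplicities (the geometric multiplicity of λ is n − rank(A − λI), which equals the number of Jordan blocks for λ):
  λ = -2: algebraic multiplicity = 4, geometric multiplicity = 2

Determining the block sizes for each eigenvalue:
  λ = -2: with am = 4 and gm = 2, the partition is not yet determined (e.g. several partitions of 4 into 2 parts exist). Let N = A − (-2)·I. Computing rank(N^1) = 2, rank(N^2) = 1, rank(N^3) = 0; the number of blocks of size ≥ j is rank(N^{j−1}) − rank(N^j), giving [2, 1, 1]. So we have 1 block(s) of size 3, 1 block(s) of size 1 → block sizes [3, 1]

Assembling the blocks gives a Jordan form
J =
  [-2,  1,  0,  0]
  [ 0, -2,  1,  0]
  [ 0,  0, -2,  0]
  [ 0,  0,  0, -2]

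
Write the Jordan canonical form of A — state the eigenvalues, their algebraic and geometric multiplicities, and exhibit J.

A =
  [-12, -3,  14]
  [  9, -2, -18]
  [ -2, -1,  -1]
J_3(-5)

The characteristic polynomial is
  det(x·I − A) = x^3 + 15*x^2 + 75*x + 125 = (x + 5)^3

Eigenvalues and multiplicities (the geometric multiplicity of λ is n − rank(A − λI), which equals the number of Jordan blocks for λ):
  λ = -5: algebraic multiplicity = 3, geometric multiplicity = 1

Determining the block sizes for each eigenvalue:
  λ = -5: one block (gm = 1), so the single block has size am = 3 → block sizes [3]

Assembling the blocks gives a Jordan form
J =
  [-5,  1,  0]
  [ 0, -5,  1]
  [ 0,  0, -5]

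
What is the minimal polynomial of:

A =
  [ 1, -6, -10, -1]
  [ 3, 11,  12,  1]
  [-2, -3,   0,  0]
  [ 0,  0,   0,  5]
x^4 - 17*x^3 + 105*x^2 - 275*x + 250

The characteristic polynomial is χ_A(x) = (x - 5)^3*(x - 2), so the eigenvalues are known. The minimal polynomial is
  m_A(x) = Π_λ (x − λ)^{k_λ}
where k_λ is the size of the *largest* Jordan block for λ (equivalently, the smallest k with (A − λI)^k v = 0 for every generalised eigenvector v of λ).

  λ = 2: largest Jordan block has size 1, contributing (x − 2)
  λ = 5: largest Jordan block has size 3, contributing (x − 5)^3

So m_A(x) = (x - 5)^3*(x - 2) = x^4 - 17*x^3 + 105*x^2 - 275*x + 250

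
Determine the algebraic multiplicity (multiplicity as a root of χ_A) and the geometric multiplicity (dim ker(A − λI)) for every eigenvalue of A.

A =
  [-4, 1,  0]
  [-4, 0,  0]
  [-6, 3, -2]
λ = -2: alg = 3, geom = 2

Step 1 — factor the characteristic polynomial to read off the algebraic multiplicities:
  χ_A(x) = (x + 2)^3

Step 2 — compute geometric multiplicities via the rank-nullity identity g(λ) = n − rank(A − λI):
  rank(A − (-2)·I) = 1, so dim ker(A − (-2)·I) = n − 1 = 2

Summary:
  λ = -2: algebraic multiplicity = 3, geometric multiplicity = 2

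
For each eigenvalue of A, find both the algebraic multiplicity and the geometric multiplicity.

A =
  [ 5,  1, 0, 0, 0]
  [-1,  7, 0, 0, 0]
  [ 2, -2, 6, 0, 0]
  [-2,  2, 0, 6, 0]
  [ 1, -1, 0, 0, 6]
λ = 6: alg = 5, geom = 4

Step 1 — factor the characteristic polynomial to read off the algebraic multiplicities:
  χ_A(x) = (x - 6)^5

Step 2 — compute geometric multiplicities via the rank-nullity identity g(λ) = n − rank(A − λI):
  rank(A − (6)·I) = 1, so dim ker(A − (6)·I) = n − 1 = 4

Summary:
  λ = 6: algebraic multiplicity = 5, geometric multiplicity = 4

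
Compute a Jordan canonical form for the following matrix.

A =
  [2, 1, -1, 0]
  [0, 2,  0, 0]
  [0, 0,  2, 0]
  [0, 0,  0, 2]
J_2(2) ⊕ J_1(2) ⊕ J_1(2)

The characteristic polynomial is
  det(x·I − A) = x^4 - 8*x^3 + 24*x^2 - 32*x + 16 = (x - 2)^4

Eigenvalues and multiplicities (the geometric multiplicity of λ is n − rank(A − λI), which equals the number of Jordan blocks for λ):
  λ = 2: algebraic multiplicity = 4, geometric multiplicity = 3

Determining the block sizes for each eigenvalue:
  λ = 2: 3 blocks summing to 4 forces exactly one block of size 2 and the rest size 1 → block sizes [2, 1, 1]

Assembling the blocks gives a Jordan form
J =
  [2, 1, 0, 0]
  [0, 2, 0, 0]
  [0, 0, 2, 0]
  [0, 0, 0, 2]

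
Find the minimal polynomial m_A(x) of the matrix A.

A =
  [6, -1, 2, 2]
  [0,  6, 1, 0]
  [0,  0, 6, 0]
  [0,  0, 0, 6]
x^3 - 18*x^2 + 108*x - 216

The characteristic polynomial is χ_A(x) = (x - 6)^4, so the eigenvalues are known. The minimal polynomial is
  m_A(x) = Π_λ (x − λ)^{k_λ}
where k_λ is the size of the *largest* Jordan block for λ (equivalently, the smallest k with (A − λI)^k v = 0 for every generalised eigenvector v of λ).

  λ = 6: largest Jordan block has size 3, contributing (x − 6)^3

So m_A(x) = (x - 6)^3 = x^3 - 18*x^2 + 108*x - 216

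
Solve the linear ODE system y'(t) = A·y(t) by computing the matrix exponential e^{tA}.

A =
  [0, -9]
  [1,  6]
e^{tA} =
  [-3*t*exp(3*t) + exp(3*t), -9*t*exp(3*t)]
  [t*exp(3*t), 3*t*exp(3*t) + exp(3*t)]

Strategy: write A = P · J · P⁻¹ where J is a Jordan canonical form, so e^{tA} = P · e^{tJ} · P⁻¹, and e^{tJ} can be computed block-by-block.

A has Jordan form
J =
  [3, 1]
  [0, 3]
(up to reordering of blocks).

Per-block formulas:
  For a 2×2 Jordan block J_2(3): exp(t · J_2(3)) = e^(3t)·(I + t·N), where N is the 2×2 nilpotent shift.

After assembling e^{tJ} and conjugating by P, we get:

e^{tA} =
  [-3*t*exp(3*t) + exp(3*t), -9*t*exp(3*t)]
  [t*exp(3*t), 3*t*exp(3*t) + exp(3*t)]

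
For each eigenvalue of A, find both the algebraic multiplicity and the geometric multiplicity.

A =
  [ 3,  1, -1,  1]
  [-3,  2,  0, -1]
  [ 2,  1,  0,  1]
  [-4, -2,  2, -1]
λ = 1: alg = 4, geom = 2

Step 1 — factor the characteristic polynomial to read off the algebraic multiplicities:
  χ_A(x) = (x - 1)^4

Step 2 — compute geometric multiplicities via the rank-nullity identity g(λ) = n − rank(A − λI):
  rank(A − (1)·I) = 2, so dim ker(A − (1)·I) = n − 2 = 2

Summary:
  λ = 1: algebraic multiplicity = 4, geometric multiplicity = 2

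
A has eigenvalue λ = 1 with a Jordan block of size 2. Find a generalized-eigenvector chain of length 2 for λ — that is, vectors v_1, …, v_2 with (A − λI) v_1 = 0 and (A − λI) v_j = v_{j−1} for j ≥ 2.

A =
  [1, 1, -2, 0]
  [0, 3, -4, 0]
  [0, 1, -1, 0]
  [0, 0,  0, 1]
A Jordan chain for λ = 1 of length 2:
v_1 = (1, 2, 1, 0)ᵀ
v_2 = (0, 1, 0, 0)ᵀ

Let N = A − (1)·I. We want v_2 with N^2 v_2 = 0 but N^1 v_2 ≠ 0; then v_{j-1} := N · v_j for j = 2, …, 2.

Pick v_2 = (0, 1, 0, 0)ᵀ.
Then v_1 = N · v_2 = (1, 2, 1, 0)ᵀ.

Sanity check: (A − (1)·I) v_1 = (0, 0, 0, 0)ᵀ = 0. ✓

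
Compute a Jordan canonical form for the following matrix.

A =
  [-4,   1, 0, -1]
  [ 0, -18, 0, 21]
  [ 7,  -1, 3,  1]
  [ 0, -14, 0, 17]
J_2(-4) ⊕ J_1(3) ⊕ J_1(3)

The characteristic polynomial is
  det(x·I − A) = x^4 + 2*x^3 - 23*x^2 - 24*x + 144 = (x - 3)^2*(x + 4)^2

Eigenvalues and multiplicities (the geometric multiplicity of λ is n − rank(A − λI), which equals the number of Jordan blocks for λ):
  λ = -4: algebraic multiplicity = 2, geometric multiplicity = 1
  λ = 3: algebraic multiplicity = 2, geometric multiplicity = 2

Determining the block sizes for each eigenvalue:
  λ = -4: one block (gm = 1), so the single block has size am = 2 → block sizes [2]
  λ = 3: gm = am = 2, so every block has size 1 → block sizes [1, 1]

Assembling the blocks gives a Jordan form
J =
  [-4,  1, 0, 0]
  [ 0, -4, 0, 0]
  [ 0,  0, 3, 0]
  [ 0,  0, 0, 3]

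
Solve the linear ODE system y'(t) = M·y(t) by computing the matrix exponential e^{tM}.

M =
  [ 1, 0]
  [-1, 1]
e^{tM} =
  [exp(t), 0]
  [-t*exp(t), exp(t)]

Strategy: write M = P · J · P⁻¹ where J is a Jordan canonical form, so e^{tM} = P · e^{tJ} · P⁻¹, and e^{tJ} can be computed block-by-block.

M has Jordan form
J =
  [1, 1]
  [0, 1]
(up to reordering of blocks).

Per-block formulas:
  For a 2×2 Jordan block J_2(1): exp(t · J_2(1)) = e^(1t)·(I + t·N), where N is the 2×2 nilpotent shift.

After assembling e^{tJ} and conjugating by P, we get:

e^{tM} =
  [exp(t), 0]
  [-t*exp(t), exp(t)]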